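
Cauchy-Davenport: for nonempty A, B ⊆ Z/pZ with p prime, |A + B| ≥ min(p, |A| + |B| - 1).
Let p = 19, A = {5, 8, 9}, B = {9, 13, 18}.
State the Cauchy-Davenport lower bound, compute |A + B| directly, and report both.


Cauchy-Davenport: |A + B| ≥ min(p, |A| + |B| - 1) for A, B nonempty in Z/pZ.
|A| = 3, |B| = 3, p = 19.
CD lower bound = min(19, 3 + 3 - 1) = min(19, 5) = 5.
Compute A + B mod 19 directly:
a = 5: 5+9=14, 5+13=18, 5+18=4
a = 8: 8+9=17, 8+13=2, 8+18=7
a = 9: 9+9=18, 9+13=3, 9+18=8
A + B = {2, 3, 4, 7, 8, 14, 17, 18}, so |A + B| = 8.
Verify: 8 ≥ 5? Yes ✓.

CD lower bound = 5, actual |A + B| = 8.


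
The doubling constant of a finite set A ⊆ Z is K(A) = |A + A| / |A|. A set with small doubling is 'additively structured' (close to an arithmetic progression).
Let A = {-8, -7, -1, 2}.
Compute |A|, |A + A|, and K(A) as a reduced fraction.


|A| = 4.
Compute A + A by enumerating all 16 pairs.
A + A = {-16, -15, -14, -9, -8, -6, -5, -2, 1, 4}, so |A + A| = 10.
K = |A + A| / |A| = 10/4 = 5/2 ≈ 2.5000.
Reference: AP of size 4 gives K = 7/4 ≈ 1.7500; a fully generic set of size 4 gives K ≈ 2.5000.

|A| = 4, |A + A| = 10, K = 10/4 = 5/2.


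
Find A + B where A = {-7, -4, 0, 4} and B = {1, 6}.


A + B = {a + b : a ∈ A, b ∈ B}.
Enumerate all |A|·|B| = 4·2 = 8 pairs (a, b) and collect distinct sums.
a = -7: -7+1=-6, -7+6=-1
a = -4: -4+1=-3, -4+6=2
a = 0: 0+1=1, 0+6=6
a = 4: 4+1=5, 4+6=10
Collecting distinct sums: A + B = {-6, -3, -1, 1, 2, 5, 6, 10}
|A + B| = 8

A + B = {-6, -3, -1, 1, 2, 5, 6, 10}


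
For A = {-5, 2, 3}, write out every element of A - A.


A - A = {a - a' : a, a' ∈ A}.
Compute a - a' for each ordered pair (a, a'):
a = -5: -5--5=0, -5-2=-7, -5-3=-8
a = 2: 2--5=7, 2-2=0, 2-3=-1
a = 3: 3--5=8, 3-2=1, 3-3=0
Collecting distinct values (and noting 0 appears from a-a):
A - A = {-8, -7, -1, 0, 1, 7, 8}
|A - A| = 7

A - A = {-8, -7, -1, 0, 1, 7, 8}


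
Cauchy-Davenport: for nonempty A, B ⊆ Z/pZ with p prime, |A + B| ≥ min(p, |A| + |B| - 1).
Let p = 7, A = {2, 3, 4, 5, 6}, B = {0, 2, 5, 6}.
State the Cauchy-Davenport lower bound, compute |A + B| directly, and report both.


Cauchy-Davenport: |A + B| ≥ min(p, |A| + |B| - 1) for A, B nonempty in Z/pZ.
|A| = 5, |B| = 4, p = 7.
CD lower bound = min(7, 5 + 4 - 1) = min(7, 8) = 7.
Compute A + B mod 7 directly:
a = 2: 2+0=2, 2+2=4, 2+5=0, 2+6=1
a = 3: 3+0=3, 3+2=5, 3+5=1, 3+6=2
a = 4: 4+0=4, 4+2=6, 4+5=2, 4+6=3
a = 5: 5+0=5, 5+2=0, 5+5=3, 5+6=4
a = 6: 6+0=6, 6+2=1, 6+5=4, 6+6=5
A + B = {0, 1, 2, 3, 4, 5, 6}, so |A + B| = 7.
Verify: 7 ≥ 7? Yes ✓.

CD lower bound = 7, actual |A + B| = 7.


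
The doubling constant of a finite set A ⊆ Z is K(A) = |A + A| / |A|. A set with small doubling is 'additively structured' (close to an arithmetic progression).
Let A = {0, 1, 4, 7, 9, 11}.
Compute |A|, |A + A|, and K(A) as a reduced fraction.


|A| = 6.
Compute A + A by enumerating all 36 pairs.
A + A = {0, 1, 2, 4, 5, 7, 8, 9, 10, 11, 12, 13, 14, 15, 16, 18, 20, 22}, so |A + A| = 18.
K = |A + A| / |A| = 18/6 = 3/1 ≈ 3.0000.
Reference: AP of size 6 gives K = 11/6 ≈ 1.8333; a fully generic set of size 6 gives K ≈ 3.5000.

|A| = 6, |A + A| = 18, K = 18/6 = 3/1.


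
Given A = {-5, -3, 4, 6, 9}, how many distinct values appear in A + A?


A + A = {a + a' : a, a' ∈ A}; |A| = 5.
General bounds: 2|A| - 1 ≤ |A + A| ≤ |A|(|A|+1)/2, i.e. 9 ≤ |A + A| ≤ 15.
Lower bound 2|A|-1 is attained iff A is an arithmetic progression.
Enumerate sums a + a' for a ≤ a' (symmetric, so this suffices):
a = -5: -5+-5=-10, -5+-3=-8, -5+4=-1, -5+6=1, -5+9=4
a = -3: -3+-3=-6, -3+4=1, -3+6=3, -3+9=6
a = 4: 4+4=8, 4+6=10, 4+9=13
a = 6: 6+6=12, 6+9=15
a = 9: 9+9=18
Distinct sums: {-10, -8, -6, -1, 1, 3, 4, 6, 8, 10, 12, 13, 15, 18}
|A + A| = 14

|A + A| = 14


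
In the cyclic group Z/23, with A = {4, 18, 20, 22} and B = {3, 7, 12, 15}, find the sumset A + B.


Work in Z/23Z: reduce every sum a + b modulo 23.
Enumerate all 16 pairs:
a = 4: 4+3=7, 4+7=11, 4+12=16, 4+15=19
a = 18: 18+3=21, 18+7=2, 18+12=7, 18+15=10
a = 20: 20+3=0, 20+7=4, 20+12=9, 20+15=12
a = 22: 22+3=2, 22+7=6, 22+12=11, 22+15=14
Distinct residues collected: {0, 2, 4, 6, 7, 9, 10, 11, 12, 14, 16, 19, 21}
|A + B| = 13 (out of 23 total residues).

A + B = {0, 2, 4, 6, 7, 9, 10, 11, 12, 14, 16, 19, 21}


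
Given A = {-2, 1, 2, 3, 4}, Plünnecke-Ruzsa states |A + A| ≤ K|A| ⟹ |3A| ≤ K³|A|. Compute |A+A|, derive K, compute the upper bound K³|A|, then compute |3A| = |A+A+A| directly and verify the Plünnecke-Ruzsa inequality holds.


|A| = 5.
Step 1: Compute A + A by enumerating all 25 pairs.
A + A = {-4, -1, 0, 1, 2, 3, 4, 5, 6, 7, 8}, so |A + A| = 11.
Step 2: Doubling constant K = |A + A|/|A| = 11/5 = 11/5 ≈ 2.2000.
Step 3: Plünnecke-Ruzsa gives |3A| ≤ K³·|A| = (2.2000)³ · 5 ≈ 53.2400.
Step 4: Compute 3A = A + A + A directly by enumerating all triples (a,b,c) ∈ A³; |3A| = 17.
Step 5: Check 17 ≤ 53.2400? Yes ✓.

K = 11/5, Plünnecke-Ruzsa bound K³|A| ≈ 53.2400, |3A| = 17, inequality holds.


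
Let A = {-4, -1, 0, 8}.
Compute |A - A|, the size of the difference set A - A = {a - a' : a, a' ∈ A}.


A - A = {a - a' : a, a' ∈ A}; |A| = 4.
Bounds: 2|A|-1 ≤ |A - A| ≤ |A|² - |A| + 1, i.e. 7 ≤ |A - A| ≤ 13.
Note: 0 ∈ A - A always (from a - a). The set is symmetric: if d ∈ A - A then -d ∈ A - A.
Enumerate nonzero differences d = a - a' with a > a' (then include -d):
Positive differences: {1, 3, 4, 8, 9, 12}
Full difference set: {0} ∪ (positive diffs) ∪ (negative diffs).
|A - A| = 1 + 2·6 = 13 (matches direct enumeration: 13).

|A - A| = 13


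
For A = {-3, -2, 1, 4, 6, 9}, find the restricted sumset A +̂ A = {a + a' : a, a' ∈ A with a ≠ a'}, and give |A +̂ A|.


Restricted sumset: A +̂ A = {a + a' : a ∈ A, a' ∈ A, a ≠ a'}.
Equivalently, take A + A and drop any sum 2a that is achievable ONLY as a + a for a ∈ A (i.e. sums representable only with equal summands).
Enumerate pairs (a, a') with a < a' (symmetric, so each unordered pair gives one sum; this covers all a ≠ a'):
  -3 + -2 = -5
  -3 + 1 = -2
  -3 + 4 = 1
  -3 + 6 = 3
  -3 + 9 = 6
  -2 + 1 = -1
  -2 + 4 = 2
  -2 + 6 = 4
  -2 + 9 = 7
  1 + 4 = 5
  1 + 6 = 7
  1 + 9 = 10
  4 + 6 = 10
  4 + 9 = 13
  6 + 9 = 15
Collected distinct sums: {-5, -2, -1, 1, 2, 3, 4, 5, 6, 7, 10, 13, 15}
|A +̂ A| = 13
(Reference bound: |A +̂ A| ≥ 2|A| - 3 for |A| ≥ 2, with |A| = 6 giving ≥ 9.)

|A +̂ A| = 13


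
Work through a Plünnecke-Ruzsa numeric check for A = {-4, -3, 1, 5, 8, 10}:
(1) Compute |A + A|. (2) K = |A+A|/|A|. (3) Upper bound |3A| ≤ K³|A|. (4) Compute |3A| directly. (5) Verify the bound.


|A| = 6.
Step 1: Compute A + A by enumerating all 36 pairs.
A + A = {-8, -7, -6, -3, -2, 1, 2, 4, 5, 6, 7, 9, 10, 11, 13, 15, 16, 18, 20}, so |A + A| = 19.
Step 2: Doubling constant K = |A + A|/|A| = 19/6 = 19/6 ≈ 3.1667.
Step 3: Plünnecke-Ruzsa gives |3A| ≤ K³·|A| = (3.1667)³ · 6 ≈ 190.5278.
Step 4: Compute 3A = A + A + A directly by enumerating all triples (a,b,c) ∈ A³; |3A| = 38.
Step 5: Check 38 ≤ 190.5278? Yes ✓.

K = 19/6, Plünnecke-Ruzsa bound K³|A| ≈ 190.5278, |3A| = 38, inequality holds.


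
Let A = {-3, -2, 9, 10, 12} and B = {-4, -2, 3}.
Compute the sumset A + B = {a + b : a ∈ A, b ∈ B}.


A + B = {a + b : a ∈ A, b ∈ B}.
Enumerate all |A|·|B| = 5·3 = 15 pairs (a, b) and collect distinct sums.
a = -3: -3+-4=-7, -3+-2=-5, -3+3=0
a = -2: -2+-4=-6, -2+-2=-4, -2+3=1
a = 9: 9+-4=5, 9+-2=7, 9+3=12
a = 10: 10+-4=6, 10+-2=8, 10+3=13
a = 12: 12+-4=8, 12+-2=10, 12+3=15
Collecting distinct sums: A + B = {-7, -6, -5, -4, 0, 1, 5, 6, 7, 8, 10, 12, 13, 15}
|A + B| = 14

A + B = {-7, -6, -5, -4, 0, 1, 5, 6, 7, 8, 10, 12, 13, 15}


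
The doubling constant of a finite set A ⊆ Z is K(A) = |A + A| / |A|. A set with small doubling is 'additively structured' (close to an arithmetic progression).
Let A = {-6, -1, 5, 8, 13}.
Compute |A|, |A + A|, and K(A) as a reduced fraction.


|A| = 5.
Compute A + A by enumerating all 25 pairs.
A + A = {-12, -7, -2, -1, 2, 4, 7, 10, 12, 13, 16, 18, 21, 26}, so |A + A| = 14.
K = |A + A| / |A| = 14/5 (already in lowest terms) ≈ 2.8000.
Reference: AP of size 5 gives K = 9/5 ≈ 1.8000; a fully generic set of size 5 gives K ≈ 3.0000.

|A| = 5, |A + A| = 14, K = 14/5.


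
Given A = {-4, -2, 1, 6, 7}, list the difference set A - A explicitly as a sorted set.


A - A = {a - a' : a, a' ∈ A}.
Compute a - a' for each ordered pair (a, a'):
a = -4: -4--4=0, -4--2=-2, -4-1=-5, -4-6=-10, -4-7=-11
a = -2: -2--4=2, -2--2=0, -2-1=-3, -2-6=-8, -2-7=-9
a = 1: 1--4=5, 1--2=3, 1-1=0, 1-6=-5, 1-7=-6
a = 6: 6--4=10, 6--2=8, 6-1=5, 6-6=0, 6-7=-1
a = 7: 7--4=11, 7--2=9, 7-1=6, 7-6=1, 7-7=0
Collecting distinct values (and noting 0 appears from a-a):
A - A = {-11, -10, -9, -8, -6, -5, -3, -2, -1, 0, 1, 2, 3, 5, 6, 8, 9, 10, 11}
|A - A| = 19

A - A = {-11, -10, -9, -8, -6, -5, -3, -2, -1, 0, 1, 2, 3, 5, 6, 8, 9, 10, 11}


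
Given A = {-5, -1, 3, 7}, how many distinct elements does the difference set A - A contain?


A - A = {a - a' : a, a' ∈ A}; |A| = 4.
Bounds: 2|A|-1 ≤ |A - A| ≤ |A|² - |A| + 1, i.e. 7 ≤ |A - A| ≤ 13.
Note: 0 ∈ A - A always (from a - a). The set is symmetric: if d ∈ A - A then -d ∈ A - A.
Enumerate nonzero differences d = a - a' with a > a' (then include -d):
Positive differences: {4, 8, 12}
Full difference set: {0} ∪ (positive diffs) ∪ (negative diffs).
|A - A| = 1 + 2·3 = 7 (matches direct enumeration: 7).

|A - A| = 7


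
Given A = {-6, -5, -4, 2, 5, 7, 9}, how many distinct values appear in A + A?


A + A = {a + a' : a, a' ∈ A}; |A| = 7.
General bounds: 2|A| - 1 ≤ |A + A| ≤ |A|(|A|+1)/2, i.e. 13 ≤ |A + A| ≤ 28.
Lower bound 2|A|-1 is attained iff A is an arithmetic progression.
Enumerate sums a + a' for a ≤ a' (symmetric, so this suffices):
a = -6: -6+-6=-12, -6+-5=-11, -6+-4=-10, -6+2=-4, -6+5=-1, -6+7=1, -6+9=3
a = -5: -5+-5=-10, -5+-4=-9, -5+2=-3, -5+5=0, -5+7=2, -5+9=4
a = -4: -4+-4=-8, -4+2=-2, -4+5=1, -4+7=3, -4+9=5
a = 2: 2+2=4, 2+5=7, 2+7=9, 2+9=11
a = 5: 5+5=10, 5+7=12, 5+9=14
a = 7: 7+7=14, 7+9=16
a = 9: 9+9=18
Distinct sums: {-12, -11, -10, -9, -8, -4, -3, -2, -1, 0, 1, 2, 3, 4, 5, 7, 9, 10, 11, 12, 14, 16, 18}
|A + A| = 23

|A + A| = 23


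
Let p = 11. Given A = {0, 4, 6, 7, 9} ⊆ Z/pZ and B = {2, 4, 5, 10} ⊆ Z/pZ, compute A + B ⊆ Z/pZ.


Work in Z/11Z: reduce every sum a + b modulo 11.
Enumerate all 20 pairs:
a = 0: 0+2=2, 0+4=4, 0+5=5, 0+10=10
a = 4: 4+2=6, 4+4=8, 4+5=9, 4+10=3
a = 6: 6+2=8, 6+4=10, 6+5=0, 6+10=5
a = 7: 7+2=9, 7+4=0, 7+5=1, 7+10=6
a = 9: 9+2=0, 9+4=2, 9+5=3, 9+10=8
Distinct residues collected: {0, 1, 2, 3, 4, 5, 6, 8, 9, 10}
|A + B| = 10 (out of 11 total residues).

A + B = {0, 1, 2, 3, 4, 5, 6, 8, 9, 10}


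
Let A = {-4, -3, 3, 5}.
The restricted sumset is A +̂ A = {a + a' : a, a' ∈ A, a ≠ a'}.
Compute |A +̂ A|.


Restricted sumset: A +̂ A = {a + a' : a ∈ A, a' ∈ A, a ≠ a'}.
Equivalently, take A + A and drop any sum 2a that is achievable ONLY as a + a for a ∈ A (i.e. sums representable only with equal summands).
Enumerate pairs (a, a') with a < a' (symmetric, so each unordered pair gives one sum; this covers all a ≠ a'):
  -4 + -3 = -7
  -4 + 3 = -1
  -4 + 5 = 1
  -3 + 3 = 0
  -3 + 5 = 2
  3 + 5 = 8
Collected distinct sums: {-7, -1, 0, 1, 2, 8}
|A +̂ A| = 6
(Reference bound: |A +̂ A| ≥ 2|A| - 3 for |A| ≥ 2, with |A| = 4 giving ≥ 5.)

|A +̂ A| = 6


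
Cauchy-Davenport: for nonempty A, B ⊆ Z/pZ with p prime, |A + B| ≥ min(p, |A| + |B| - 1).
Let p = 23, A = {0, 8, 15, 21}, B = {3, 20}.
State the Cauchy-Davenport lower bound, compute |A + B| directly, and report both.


Cauchy-Davenport: |A + B| ≥ min(p, |A| + |B| - 1) for A, B nonempty in Z/pZ.
|A| = 4, |B| = 2, p = 23.
CD lower bound = min(23, 4 + 2 - 1) = min(23, 5) = 5.
Compute A + B mod 23 directly:
a = 0: 0+3=3, 0+20=20
a = 8: 8+3=11, 8+20=5
a = 15: 15+3=18, 15+20=12
a = 21: 21+3=1, 21+20=18
A + B = {1, 3, 5, 11, 12, 18, 20}, so |A + B| = 7.
Verify: 7 ≥ 5? Yes ✓.

CD lower bound = 5, actual |A + B| = 7.


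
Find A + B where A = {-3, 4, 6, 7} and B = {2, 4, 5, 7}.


A + B = {a + b : a ∈ A, b ∈ B}.
Enumerate all |A|·|B| = 4·4 = 16 pairs (a, b) and collect distinct sums.
a = -3: -3+2=-1, -3+4=1, -3+5=2, -3+7=4
a = 4: 4+2=6, 4+4=8, 4+5=9, 4+7=11
a = 6: 6+2=8, 6+4=10, 6+5=11, 6+7=13
a = 7: 7+2=9, 7+4=11, 7+5=12, 7+7=14
Collecting distinct sums: A + B = {-1, 1, 2, 4, 6, 8, 9, 10, 11, 12, 13, 14}
|A + B| = 12

A + B = {-1, 1, 2, 4, 6, 8, 9, 10, 11, 12, 13, 14}


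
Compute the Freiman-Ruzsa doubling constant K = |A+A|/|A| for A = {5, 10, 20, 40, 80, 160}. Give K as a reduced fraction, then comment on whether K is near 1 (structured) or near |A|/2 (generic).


|A| = 6.
Compute A + A by enumerating all 36 pairs.
A + A = {10, 15, 20, 25, 30, 40, 45, 50, 60, 80, 85, 90, 100, 120, 160, 165, 170, 180, 200, 240, 320}, so |A + A| = 21.
K = |A + A| / |A| = 21/6 = 7/2 ≈ 3.5000.
Reference: AP of size 6 gives K = 11/6 ≈ 1.8333; a fully generic set of size 6 gives K ≈ 3.5000.

|A| = 6, |A + A| = 21, K = 21/6 = 7/2.


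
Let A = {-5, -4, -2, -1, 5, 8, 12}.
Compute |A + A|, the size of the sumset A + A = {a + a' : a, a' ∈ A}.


A + A = {a + a' : a, a' ∈ A}; |A| = 7.
General bounds: 2|A| - 1 ≤ |A + A| ≤ |A|(|A|+1)/2, i.e. 13 ≤ |A + A| ≤ 28.
Lower bound 2|A|-1 is attained iff A is an arithmetic progression.
Enumerate sums a + a' for a ≤ a' (symmetric, so this suffices):
a = -5: -5+-5=-10, -5+-4=-9, -5+-2=-7, -5+-1=-6, -5+5=0, -5+8=3, -5+12=7
a = -4: -4+-4=-8, -4+-2=-6, -4+-1=-5, -4+5=1, -4+8=4, -4+12=8
a = -2: -2+-2=-4, -2+-1=-3, -2+5=3, -2+8=6, -2+12=10
a = -1: -1+-1=-2, -1+5=4, -1+8=7, -1+12=11
a = 5: 5+5=10, 5+8=13, 5+12=17
a = 8: 8+8=16, 8+12=20
a = 12: 12+12=24
Distinct sums: {-10, -9, -8, -7, -6, -5, -4, -3, -2, 0, 1, 3, 4, 6, 7, 8, 10, 11, 13, 16, 17, 20, 24}
|A + A| = 23

|A + A| = 23


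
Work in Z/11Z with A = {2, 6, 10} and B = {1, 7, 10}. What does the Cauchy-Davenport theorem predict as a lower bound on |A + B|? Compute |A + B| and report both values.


Cauchy-Davenport: |A + B| ≥ min(p, |A| + |B| - 1) for A, B nonempty in Z/pZ.
|A| = 3, |B| = 3, p = 11.
CD lower bound = min(11, 3 + 3 - 1) = min(11, 5) = 5.
Compute A + B mod 11 directly:
a = 2: 2+1=3, 2+7=9, 2+10=1
a = 6: 6+1=7, 6+7=2, 6+10=5
a = 10: 10+1=0, 10+7=6, 10+10=9
A + B = {0, 1, 2, 3, 5, 6, 7, 9}, so |A + B| = 8.
Verify: 8 ≥ 5? Yes ✓.

CD lower bound = 5, actual |A + B| = 8.


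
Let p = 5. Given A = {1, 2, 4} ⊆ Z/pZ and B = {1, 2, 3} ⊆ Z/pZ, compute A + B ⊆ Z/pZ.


Work in Z/5Z: reduce every sum a + b modulo 5.
Enumerate all 9 pairs:
a = 1: 1+1=2, 1+2=3, 1+3=4
a = 2: 2+1=3, 2+2=4, 2+3=0
a = 4: 4+1=0, 4+2=1, 4+3=2
Distinct residues collected: {0, 1, 2, 3, 4}
|A + B| = 5 (out of 5 total residues).

A + B = {0, 1, 2, 3, 4}


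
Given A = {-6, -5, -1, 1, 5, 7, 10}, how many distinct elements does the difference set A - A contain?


A - A = {a - a' : a, a' ∈ A}; |A| = 7.
Bounds: 2|A|-1 ≤ |A - A| ≤ |A|² - |A| + 1, i.e. 13 ≤ |A - A| ≤ 43.
Note: 0 ∈ A - A always (from a - a). The set is symmetric: if d ∈ A - A then -d ∈ A - A.
Enumerate nonzero differences d = a - a' with a > a' (then include -d):
Positive differences: {1, 2, 3, 4, 5, 6, 7, 8, 9, 10, 11, 12, 13, 15, 16}
Full difference set: {0} ∪ (positive diffs) ∪ (negative diffs).
|A - A| = 1 + 2·15 = 31 (matches direct enumeration: 31).

|A - A| = 31


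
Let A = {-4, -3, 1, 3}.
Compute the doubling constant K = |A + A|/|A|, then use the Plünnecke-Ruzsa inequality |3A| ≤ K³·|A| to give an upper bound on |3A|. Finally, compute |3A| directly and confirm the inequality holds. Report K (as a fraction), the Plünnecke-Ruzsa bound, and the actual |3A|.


|A| = 4.
Step 1: Compute A + A by enumerating all 16 pairs.
A + A = {-8, -7, -6, -3, -2, -1, 0, 2, 4, 6}, so |A + A| = 10.
Step 2: Doubling constant K = |A + A|/|A| = 10/4 = 10/4 ≈ 2.5000.
Step 3: Plünnecke-Ruzsa gives |3A| ≤ K³·|A| = (2.5000)³ · 4 ≈ 62.5000.
Step 4: Compute 3A = A + A + A directly by enumerating all triples (a,b,c) ∈ A³; |3A| = 18.
Step 5: Check 18 ≤ 62.5000? Yes ✓.

K = 10/4, Plünnecke-Ruzsa bound K³|A| ≈ 62.5000, |3A| = 18, inequality holds.


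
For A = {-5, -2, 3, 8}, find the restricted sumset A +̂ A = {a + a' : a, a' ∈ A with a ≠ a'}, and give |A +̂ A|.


Restricted sumset: A +̂ A = {a + a' : a ∈ A, a' ∈ A, a ≠ a'}.
Equivalently, take A + A and drop any sum 2a that is achievable ONLY as a + a for a ∈ A (i.e. sums representable only with equal summands).
Enumerate pairs (a, a') with a < a' (symmetric, so each unordered pair gives one sum; this covers all a ≠ a'):
  -5 + -2 = -7
  -5 + 3 = -2
  -5 + 8 = 3
  -2 + 3 = 1
  -2 + 8 = 6
  3 + 8 = 11
Collected distinct sums: {-7, -2, 1, 3, 6, 11}
|A +̂ A| = 6
(Reference bound: |A +̂ A| ≥ 2|A| - 3 for |A| ≥ 2, with |A| = 4 giving ≥ 5.)

|A +̂ A| = 6


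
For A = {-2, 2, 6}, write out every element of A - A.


A - A = {a - a' : a, a' ∈ A}.
Compute a - a' for each ordered pair (a, a'):
a = -2: -2--2=0, -2-2=-4, -2-6=-8
a = 2: 2--2=4, 2-2=0, 2-6=-4
a = 6: 6--2=8, 6-2=4, 6-6=0
Collecting distinct values (and noting 0 appears from a-a):
A - A = {-8, -4, 0, 4, 8}
|A - A| = 5

A - A = {-8, -4, 0, 4, 8}


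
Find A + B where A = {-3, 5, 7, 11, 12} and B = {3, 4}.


A + B = {a + b : a ∈ A, b ∈ B}.
Enumerate all |A|·|B| = 5·2 = 10 pairs (a, b) and collect distinct sums.
a = -3: -3+3=0, -3+4=1
a = 5: 5+3=8, 5+4=9
a = 7: 7+3=10, 7+4=11
a = 11: 11+3=14, 11+4=15
a = 12: 12+3=15, 12+4=16
Collecting distinct sums: A + B = {0, 1, 8, 9, 10, 11, 14, 15, 16}
|A + B| = 9

A + B = {0, 1, 8, 9, 10, 11, 14, 15, 16}


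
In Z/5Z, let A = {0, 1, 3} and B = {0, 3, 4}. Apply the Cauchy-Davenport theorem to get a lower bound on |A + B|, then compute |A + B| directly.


Cauchy-Davenport: |A + B| ≥ min(p, |A| + |B| - 1) for A, B nonempty in Z/pZ.
|A| = 3, |B| = 3, p = 5.
CD lower bound = min(5, 3 + 3 - 1) = min(5, 5) = 5.
Compute A + B mod 5 directly:
a = 0: 0+0=0, 0+3=3, 0+4=4
a = 1: 1+0=1, 1+3=4, 1+4=0
a = 3: 3+0=3, 3+3=1, 3+4=2
A + B = {0, 1, 2, 3, 4}, so |A + B| = 5.
Verify: 5 ≥ 5? Yes ✓.

CD lower bound = 5, actual |A + B| = 5.


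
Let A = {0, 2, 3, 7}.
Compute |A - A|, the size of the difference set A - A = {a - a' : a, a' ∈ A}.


A - A = {a - a' : a, a' ∈ A}; |A| = 4.
Bounds: 2|A|-1 ≤ |A - A| ≤ |A|² - |A| + 1, i.e. 7 ≤ |A - A| ≤ 13.
Note: 0 ∈ A - A always (from a - a). The set is symmetric: if d ∈ A - A then -d ∈ A - A.
Enumerate nonzero differences d = a - a' with a > a' (then include -d):
Positive differences: {1, 2, 3, 4, 5, 7}
Full difference set: {0} ∪ (positive diffs) ∪ (negative diffs).
|A - A| = 1 + 2·6 = 13 (matches direct enumeration: 13).

|A - A| = 13


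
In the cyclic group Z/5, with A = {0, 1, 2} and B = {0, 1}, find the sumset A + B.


Work in Z/5Z: reduce every sum a + b modulo 5.
Enumerate all 6 pairs:
a = 0: 0+0=0, 0+1=1
a = 1: 1+0=1, 1+1=2
a = 2: 2+0=2, 2+1=3
Distinct residues collected: {0, 1, 2, 3}
|A + B| = 4 (out of 5 total residues).

A + B = {0, 1, 2, 3}


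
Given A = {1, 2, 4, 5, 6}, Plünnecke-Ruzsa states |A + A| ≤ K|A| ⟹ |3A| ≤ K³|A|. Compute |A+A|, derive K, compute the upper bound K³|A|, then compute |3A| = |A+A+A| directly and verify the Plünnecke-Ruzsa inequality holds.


|A| = 5.
Step 1: Compute A + A by enumerating all 25 pairs.
A + A = {2, 3, 4, 5, 6, 7, 8, 9, 10, 11, 12}, so |A + A| = 11.
Step 2: Doubling constant K = |A + A|/|A| = 11/5 = 11/5 ≈ 2.2000.
Step 3: Plünnecke-Ruzsa gives |3A| ≤ K³·|A| = (2.2000)³ · 5 ≈ 53.2400.
Step 4: Compute 3A = A + A + A directly by enumerating all triples (a,b,c) ∈ A³; |3A| = 16.
Step 5: Check 16 ≤ 53.2400? Yes ✓.

K = 11/5, Plünnecke-Ruzsa bound K³|A| ≈ 53.2400, |3A| = 16, inequality holds.


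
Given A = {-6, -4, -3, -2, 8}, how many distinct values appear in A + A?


A + A = {a + a' : a, a' ∈ A}; |A| = 5.
General bounds: 2|A| - 1 ≤ |A + A| ≤ |A|(|A|+1)/2, i.e. 9 ≤ |A + A| ≤ 15.
Lower bound 2|A|-1 is attained iff A is an arithmetic progression.
Enumerate sums a + a' for a ≤ a' (symmetric, so this suffices):
a = -6: -6+-6=-12, -6+-4=-10, -6+-3=-9, -6+-2=-8, -6+8=2
a = -4: -4+-4=-8, -4+-3=-7, -4+-2=-6, -4+8=4
a = -3: -3+-3=-6, -3+-2=-5, -3+8=5
a = -2: -2+-2=-4, -2+8=6
a = 8: 8+8=16
Distinct sums: {-12, -10, -9, -8, -7, -6, -5, -4, 2, 4, 5, 6, 16}
|A + A| = 13

|A + A| = 13


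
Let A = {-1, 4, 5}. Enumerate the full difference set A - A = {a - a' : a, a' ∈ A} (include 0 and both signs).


A - A = {a - a' : a, a' ∈ A}.
Compute a - a' for each ordered pair (a, a'):
a = -1: -1--1=0, -1-4=-5, -1-5=-6
a = 4: 4--1=5, 4-4=0, 4-5=-1
a = 5: 5--1=6, 5-4=1, 5-5=0
Collecting distinct values (and noting 0 appears from a-a):
A - A = {-6, -5, -1, 0, 1, 5, 6}
|A - A| = 7

A - A = {-6, -5, -1, 0, 1, 5, 6}


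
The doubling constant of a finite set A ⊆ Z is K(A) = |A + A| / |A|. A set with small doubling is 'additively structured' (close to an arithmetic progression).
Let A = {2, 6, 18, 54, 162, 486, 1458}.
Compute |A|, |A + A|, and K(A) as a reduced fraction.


|A| = 7.
Compute A + A by enumerating all 49 pairs.
A + A = {4, 8, 12, 20, 24, 36, 56, 60, 72, 108, 164, 168, 180, 216, 324, 488, 492, 504, 540, 648, 972, 1460, 1464, 1476, 1512, 1620, 1944, 2916}, so |A + A| = 28.
K = |A + A| / |A| = 28/7 = 4/1 ≈ 4.0000.
Reference: AP of size 7 gives K = 13/7 ≈ 1.8571; a fully generic set of size 7 gives K ≈ 4.0000.

|A| = 7, |A + A| = 28, K = 28/7 = 4/1.


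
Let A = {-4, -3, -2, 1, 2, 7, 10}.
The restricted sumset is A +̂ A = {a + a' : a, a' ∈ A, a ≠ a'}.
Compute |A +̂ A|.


Restricted sumset: A +̂ A = {a + a' : a ∈ A, a' ∈ A, a ≠ a'}.
Equivalently, take A + A and drop any sum 2a that is achievable ONLY as a + a for a ∈ A (i.e. sums representable only with equal summands).
Enumerate pairs (a, a') with a < a' (symmetric, so each unordered pair gives one sum; this covers all a ≠ a'):
  -4 + -3 = -7
  -4 + -2 = -6
  -4 + 1 = -3
  -4 + 2 = -2
  -4 + 7 = 3
  -4 + 10 = 6
  -3 + -2 = -5
  -3 + 1 = -2
  -3 + 2 = -1
  -3 + 7 = 4
  -3 + 10 = 7
  -2 + 1 = -1
  -2 + 2 = 0
  -2 + 7 = 5
  -2 + 10 = 8
  1 + 2 = 3
  1 + 7 = 8
  1 + 10 = 11
  2 + 7 = 9
  2 + 10 = 12
  7 + 10 = 17
Collected distinct sums: {-7, -6, -5, -3, -2, -1, 0, 3, 4, 5, 6, 7, 8, 9, 11, 12, 17}
|A +̂ A| = 17
(Reference bound: |A +̂ A| ≥ 2|A| - 3 for |A| ≥ 2, with |A| = 7 giving ≥ 11.)

|A +̂ A| = 17


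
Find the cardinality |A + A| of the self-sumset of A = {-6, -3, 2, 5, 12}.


A + A = {a + a' : a, a' ∈ A}; |A| = 5.
General bounds: 2|A| - 1 ≤ |A + A| ≤ |A|(|A|+1)/2, i.e. 9 ≤ |A + A| ≤ 15.
Lower bound 2|A|-1 is attained iff A is an arithmetic progression.
Enumerate sums a + a' for a ≤ a' (symmetric, so this suffices):
a = -6: -6+-6=-12, -6+-3=-9, -6+2=-4, -6+5=-1, -6+12=6
a = -3: -3+-3=-6, -3+2=-1, -3+5=2, -3+12=9
a = 2: 2+2=4, 2+5=7, 2+12=14
a = 5: 5+5=10, 5+12=17
a = 12: 12+12=24
Distinct sums: {-12, -9, -6, -4, -1, 2, 4, 6, 7, 9, 10, 14, 17, 24}
|A + A| = 14

|A + A| = 14


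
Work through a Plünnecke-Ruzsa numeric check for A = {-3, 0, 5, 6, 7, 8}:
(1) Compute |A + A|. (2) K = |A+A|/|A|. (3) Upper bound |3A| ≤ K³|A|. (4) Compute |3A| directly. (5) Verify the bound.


|A| = 6.
Step 1: Compute A + A by enumerating all 36 pairs.
A + A = {-6, -3, 0, 2, 3, 4, 5, 6, 7, 8, 10, 11, 12, 13, 14, 15, 16}, so |A + A| = 17.
Step 2: Doubling constant K = |A + A|/|A| = 17/6 = 17/6 ≈ 2.8333.
Step 3: Plünnecke-Ruzsa gives |3A| ≤ K³·|A| = (2.8333)³ · 6 ≈ 136.4722.
Step 4: Compute 3A = A + A + A directly by enumerating all triples (a,b,c) ∈ A³; |3A| = 29.
Step 5: Check 29 ≤ 136.4722? Yes ✓.

K = 17/6, Plünnecke-Ruzsa bound K³|A| ≈ 136.4722, |3A| = 29, inequality holds.


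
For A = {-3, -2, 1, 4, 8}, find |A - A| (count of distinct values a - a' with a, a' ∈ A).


A - A = {a - a' : a, a' ∈ A}; |A| = 5.
Bounds: 2|A|-1 ≤ |A - A| ≤ |A|² - |A| + 1, i.e. 9 ≤ |A - A| ≤ 21.
Note: 0 ∈ A - A always (from a - a). The set is symmetric: if d ∈ A - A then -d ∈ A - A.
Enumerate nonzero differences d = a - a' with a > a' (then include -d):
Positive differences: {1, 3, 4, 6, 7, 10, 11}
Full difference set: {0} ∪ (positive diffs) ∪ (negative diffs).
|A - A| = 1 + 2·7 = 15 (matches direct enumeration: 15).

|A - A| = 15


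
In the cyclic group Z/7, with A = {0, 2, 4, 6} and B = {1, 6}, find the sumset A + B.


Work in Z/7Z: reduce every sum a + b modulo 7.
Enumerate all 8 pairs:
a = 0: 0+1=1, 0+6=6
a = 2: 2+1=3, 2+6=1
a = 4: 4+1=5, 4+6=3
a = 6: 6+1=0, 6+6=5
Distinct residues collected: {0, 1, 3, 5, 6}
|A + B| = 5 (out of 7 total residues).

A + B = {0, 1, 3, 5, 6}


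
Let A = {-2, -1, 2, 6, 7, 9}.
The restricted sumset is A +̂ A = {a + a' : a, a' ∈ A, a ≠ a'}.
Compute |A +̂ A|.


Restricted sumset: A +̂ A = {a + a' : a ∈ A, a' ∈ A, a ≠ a'}.
Equivalently, take A + A and drop any sum 2a that is achievable ONLY as a + a for a ∈ A (i.e. sums representable only with equal summands).
Enumerate pairs (a, a') with a < a' (symmetric, so each unordered pair gives one sum; this covers all a ≠ a'):
  -2 + -1 = -3
  -2 + 2 = 0
  -2 + 6 = 4
  -2 + 7 = 5
  -2 + 9 = 7
  -1 + 2 = 1
  -1 + 6 = 5
  -1 + 7 = 6
  -1 + 9 = 8
  2 + 6 = 8
  2 + 7 = 9
  2 + 9 = 11
  6 + 7 = 13
  6 + 9 = 15
  7 + 9 = 16
Collected distinct sums: {-3, 0, 1, 4, 5, 6, 7, 8, 9, 11, 13, 15, 16}
|A +̂ A| = 13
(Reference bound: |A +̂ A| ≥ 2|A| - 3 for |A| ≥ 2, with |A| = 6 giving ≥ 9.)

|A +̂ A| = 13


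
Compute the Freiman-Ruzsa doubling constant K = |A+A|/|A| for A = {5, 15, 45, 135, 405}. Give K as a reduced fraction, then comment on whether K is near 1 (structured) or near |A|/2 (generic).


|A| = 5.
Compute A + A by enumerating all 25 pairs.
A + A = {10, 20, 30, 50, 60, 90, 140, 150, 180, 270, 410, 420, 450, 540, 810}, so |A + A| = 15.
K = |A + A| / |A| = 15/5 = 3/1 ≈ 3.0000.
Reference: AP of size 5 gives K = 9/5 ≈ 1.8000; a fully generic set of size 5 gives K ≈ 3.0000.

|A| = 5, |A + A| = 15, K = 15/5 = 3/1.


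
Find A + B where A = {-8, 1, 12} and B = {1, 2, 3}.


A + B = {a + b : a ∈ A, b ∈ B}.
Enumerate all |A|·|B| = 3·3 = 9 pairs (a, b) and collect distinct sums.
a = -8: -8+1=-7, -8+2=-6, -8+3=-5
a = 1: 1+1=2, 1+2=3, 1+3=4
a = 12: 12+1=13, 12+2=14, 12+3=15
Collecting distinct sums: A + B = {-7, -6, -5, 2, 3, 4, 13, 14, 15}
|A + B| = 9

A + B = {-7, -6, -5, 2, 3, 4, 13, 14, 15}


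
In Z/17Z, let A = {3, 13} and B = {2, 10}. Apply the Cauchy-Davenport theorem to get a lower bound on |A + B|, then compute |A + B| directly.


Cauchy-Davenport: |A + B| ≥ min(p, |A| + |B| - 1) for A, B nonempty in Z/pZ.
|A| = 2, |B| = 2, p = 17.
CD lower bound = min(17, 2 + 2 - 1) = min(17, 3) = 3.
Compute A + B mod 17 directly:
a = 3: 3+2=5, 3+10=13
a = 13: 13+2=15, 13+10=6
A + B = {5, 6, 13, 15}, so |A + B| = 4.
Verify: 4 ≥ 3? Yes ✓.

CD lower bound = 3, actual |A + B| = 4.


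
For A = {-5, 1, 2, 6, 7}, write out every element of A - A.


A - A = {a - a' : a, a' ∈ A}.
Compute a - a' for each ordered pair (a, a'):
a = -5: -5--5=0, -5-1=-6, -5-2=-7, -5-6=-11, -5-7=-12
a = 1: 1--5=6, 1-1=0, 1-2=-1, 1-6=-5, 1-7=-6
a = 2: 2--5=7, 2-1=1, 2-2=0, 2-6=-4, 2-7=-5
a = 6: 6--5=11, 6-1=5, 6-2=4, 6-6=0, 6-7=-1
a = 7: 7--5=12, 7-1=6, 7-2=5, 7-6=1, 7-7=0
Collecting distinct values (and noting 0 appears from a-a):
A - A = {-12, -11, -7, -6, -5, -4, -1, 0, 1, 4, 5, 6, 7, 11, 12}
|A - A| = 15

A - A = {-12, -11, -7, -6, -5, -4, -1, 0, 1, 4, 5, 6, 7, 11, 12}


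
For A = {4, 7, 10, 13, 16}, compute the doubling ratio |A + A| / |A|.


|A| = 5.
Compute A + A by enumerating all 25 pairs.
A + A = {8, 11, 14, 17, 20, 23, 26, 29, 32}, so |A + A| = 9.
K = |A + A| / |A| = 9/5 (already in lowest terms) ≈ 1.8000.
Reference: AP of size 5 gives K = 9/5 ≈ 1.8000; a fully generic set of size 5 gives K ≈ 3.0000.

|A| = 5, |A + A| = 9, K = 9/5.


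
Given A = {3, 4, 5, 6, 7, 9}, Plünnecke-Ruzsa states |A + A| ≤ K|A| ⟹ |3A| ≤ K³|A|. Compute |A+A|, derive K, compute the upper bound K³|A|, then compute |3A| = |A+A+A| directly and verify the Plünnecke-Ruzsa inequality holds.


|A| = 6.
Step 1: Compute A + A by enumerating all 36 pairs.
A + A = {6, 7, 8, 9, 10, 11, 12, 13, 14, 15, 16, 18}, so |A + A| = 12.
Step 2: Doubling constant K = |A + A|/|A| = 12/6 = 12/6 ≈ 2.0000.
Step 3: Plünnecke-Ruzsa gives |3A| ≤ K³·|A| = (2.0000)³ · 6 ≈ 48.0000.
Step 4: Compute 3A = A + A + A directly by enumerating all triples (a,b,c) ∈ A³; |3A| = 18.
Step 5: Check 18 ≤ 48.0000? Yes ✓.

K = 12/6, Plünnecke-Ruzsa bound K³|A| ≈ 48.0000, |3A| = 18, inequality holds.


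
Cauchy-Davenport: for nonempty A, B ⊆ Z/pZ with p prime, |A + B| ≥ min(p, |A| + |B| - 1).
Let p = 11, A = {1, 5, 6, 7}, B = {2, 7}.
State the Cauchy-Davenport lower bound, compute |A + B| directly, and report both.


Cauchy-Davenport: |A + B| ≥ min(p, |A| + |B| - 1) for A, B nonempty in Z/pZ.
|A| = 4, |B| = 2, p = 11.
CD lower bound = min(11, 4 + 2 - 1) = min(11, 5) = 5.
Compute A + B mod 11 directly:
a = 1: 1+2=3, 1+7=8
a = 5: 5+2=7, 5+7=1
a = 6: 6+2=8, 6+7=2
a = 7: 7+2=9, 7+7=3
A + B = {1, 2, 3, 7, 8, 9}, so |A + B| = 6.
Verify: 6 ≥ 5? Yes ✓.

CD lower bound = 5, actual |A + B| = 6.


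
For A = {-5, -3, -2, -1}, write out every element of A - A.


A - A = {a - a' : a, a' ∈ A}.
Compute a - a' for each ordered pair (a, a'):
a = -5: -5--5=0, -5--3=-2, -5--2=-3, -5--1=-4
a = -3: -3--5=2, -3--3=0, -3--2=-1, -3--1=-2
a = -2: -2--5=3, -2--3=1, -2--2=0, -2--1=-1
a = -1: -1--5=4, -1--3=2, -1--2=1, -1--1=0
Collecting distinct values (and noting 0 appears from a-a):
A - A = {-4, -3, -2, -1, 0, 1, 2, 3, 4}
|A - A| = 9

A - A = {-4, -3, -2, -1, 0, 1, 2, 3, 4}


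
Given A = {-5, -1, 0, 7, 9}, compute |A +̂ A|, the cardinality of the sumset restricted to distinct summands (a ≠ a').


Restricted sumset: A +̂ A = {a + a' : a ∈ A, a' ∈ A, a ≠ a'}.
Equivalently, take A + A and drop any sum 2a that is achievable ONLY as a + a for a ∈ A (i.e. sums representable only with equal summands).
Enumerate pairs (a, a') with a < a' (symmetric, so each unordered pair gives one sum; this covers all a ≠ a'):
  -5 + -1 = -6
  -5 + 0 = -5
  -5 + 7 = 2
  -5 + 9 = 4
  -1 + 0 = -1
  -1 + 7 = 6
  -1 + 9 = 8
  0 + 7 = 7
  0 + 9 = 9
  7 + 9 = 16
Collected distinct sums: {-6, -5, -1, 2, 4, 6, 7, 8, 9, 16}
|A +̂ A| = 10
(Reference bound: |A +̂ A| ≥ 2|A| - 3 for |A| ≥ 2, with |A| = 5 giving ≥ 7.)

|A +̂ A| = 10


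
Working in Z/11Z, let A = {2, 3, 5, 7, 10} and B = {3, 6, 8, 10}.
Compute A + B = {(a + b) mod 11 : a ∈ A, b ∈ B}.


Work in Z/11Z: reduce every sum a + b modulo 11.
Enumerate all 20 pairs:
a = 2: 2+3=5, 2+6=8, 2+8=10, 2+10=1
a = 3: 3+3=6, 3+6=9, 3+8=0, 3+10=2
a = 5: 5+3=8, 5+6=0, 5+8=2, 5+10=4
a = 7: 7+3=10, 7+6=2, 7+8=4, 7+10=6
a = 10: 10+3=2, 10+6=5, 10+8=7, 10+10=9
Distinct residues collected: {0, 1, 2, 4, 5, 6, 7, 8, 9, 10}
|A + B| = 10 (out of 11 total residues).

A + B = {0, 1, 2, 4, 5, 6, 7, 8, 9, 10}


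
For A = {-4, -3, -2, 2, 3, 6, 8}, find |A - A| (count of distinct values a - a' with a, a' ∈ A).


A - A = {a - a' : a, a' ∈ A}; |A| = 7.
Bounds: 2|A|-1 ≤ |A - A| ≤ |A|² - |A| + 1, i.e. 13 ≤ |A - A| ≤ 43.
Note: 0 ∈ A - A always (from a - a). The set is symmetric: if d ∈ A - A then -d ∈ A - A.
Enumerate nonzero differences d = a - a' with a > a' (then include -d):
Positive differences: {1, 2, 3, 4, 5, 6, 7, 8, 9, 10, 11, 12}
Full difference set: {0} ∪ (positive diffs) ∪ (negative diffs).
|A - A| = 1 + 2·12 = 25 (matches direct enumeration: 25).

|A - A| = 25


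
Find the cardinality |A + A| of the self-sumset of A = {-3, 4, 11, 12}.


A + A = {a + a' : a, a' ∈ A}; |A| = 4.
General bounds: 2|A| - 1 ≤ |A + A| ≤ |A|(|A|+1)/2, i.e. 7 ≤ |A + A| ≤ 10.
Lower bound 2|A|-1 is attained iff A is an arithmetic progression.
Enumerate sums a + a' for a ≤ a' (symmetric, so this suffices):
a = -3: -3+-3=-6, -3+4=1, -3+11=8, -3+12=9
a = 4: 4+4=8, 4+11=15, 4+12=16
a = 11: 11+11=22, 11+12=23
a = 12: 12+12=24
Distinct sums: {-6, 1, 8, 9, 15, 16, 22, 23, 24}
|A + A| = 9

|A + A| = 9


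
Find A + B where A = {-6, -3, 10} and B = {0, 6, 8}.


A + B = {a + b : a ∈ A, b ∈ B}.
Enumerate all |A|·|B| = 3·3 = 9 pairs (a, b) and collect distinct sums.
a = -6: -6+0=-6, -6+6=0, -6+8=2
a = -3: -3+0=-3, -3+6=3, -3+8=5
a = 10: 10+0=10, 10+6=16, 10+8=18
Collecting distinct sums: A + B = {-6, -3, 0, 2, 3, 5, 10, 16, 18}
|A + B| = 9

A + B = {-6, -3, 0, 2, 3, 5, 10, 16, 18}


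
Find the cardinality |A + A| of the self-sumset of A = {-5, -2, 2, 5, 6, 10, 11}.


A + A = {a + a' : a, a' ∈ A}; |A| = 7.
General bounds: 2|A| - 1 ≤ |A + A| ≤ |A|(|A|+1)/2, i.e. 13 ≤ |A + A| ≤ 28.
Lower bound 2|A|-1 is attained iff A is an arithmetic progression.
Enumerate sums a + a' for a ≤ a' (symmetric, so this suffices):
a = -5: -5+-5=-10, -5+-2=-7, -5+2=-3, -5+5=0, -5+6=1, -5+10=5, -5+11=6
a = -2: -2+-2=-4, -2+2=0, -2+5=3, -2+6=4, -2+10=8, -2+11=9
a = 2: 2+2=4, 2+5=7, 2+6=8, 2+10=12, 2+11=13
a = 5: 5+5=10, 5+6=11, 5+10=15, 5+11=16
a = 6: 6+6=12, 6+10=16, 6+11=17
a = 10: 10+10=20, 10+11=21
a = 11: 11+11=22
Distinct sums: {-10, -7, -4, -3, 0, 1, 3, 4, 5, 6, 7, 8, 9, 10, 11, 12, 13, 15, 16, 17, 20, 21, 22}
|A + A| = 23

|A + A| = 23


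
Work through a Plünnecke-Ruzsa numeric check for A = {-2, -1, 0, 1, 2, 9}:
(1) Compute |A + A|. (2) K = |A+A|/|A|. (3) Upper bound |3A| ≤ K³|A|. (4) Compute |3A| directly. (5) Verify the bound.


|A| = 6.
Step 1: Compute A + A by enumerating all 36 pairs.
A + A = {-4, -3, -2, -1, 0, 1, 2, 3, 4, 7, 8, 9, 10, 11, 18}, so |A + A| = 15.
Step 2: Doubling constant K = |A + A|/|A| = 15/6 = 15/6 ≈ 2.5000.
Step 3: Plünnecke-Ruzsa gives |3A| ≤ K³·|A| = (2.5000)³ · 6 ≈ 93.7500.
Step 4: Compute 3A = A + A + A directly by enumerating all triples (a,b,c) ∈ A³; |3A| = 26.
Step 5: Check 26 ≤ 93.7500? Yes ✓.

K = 15/6, Plünnecke-Ruzsa bound K³|A| ≈ 93.7500, |3A| = 26, inequality holds.


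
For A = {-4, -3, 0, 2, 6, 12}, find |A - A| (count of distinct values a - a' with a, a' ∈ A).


A - A = {a - a' : a, a' ∈ A}; |A| = 6.
Bounds: 2|A|-1 ≤ |A - A| ≤ |A|² - |A| + 1, i.e. 11 ≤ |A - A| ≤ 31.
Note: 0 ∈ A - A always (from a - a). The set is symmetric: if d ∈ A - A then -d ∈ A - A.
Enumerate nonzero differences d = a - a' with a > a' (then include -d):
Positive differences: {1, 2, 3, 4, 5, 6, 9, 10, 12, 15, 16}
Full difference set: {0} ∪ (positive diffs) ∪ (negative diffs).
|A - A| = 1 + 2·11 = 23 (matches direct enumeration: 23).

|A - A| = 23


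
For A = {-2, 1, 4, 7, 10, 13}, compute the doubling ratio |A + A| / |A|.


|A| = 6.
Compute A + A by enumerating all 36 pairs.
A + A = {-4, -1, 2, 5, 8, 11, 14, 17, 20, 23, 26}, so |A + A| = 11.
K = |A + A| / |A| = 11/6 (already in lowest terms) ≈ 1.8333.
Reference: AP of size 6 gives K = 11/6 ≈ 1.8333; a fully generic set of size 6 gives K ≈ 3.5000.

|A| = 6, |A + A| = 11, K = 11/6.


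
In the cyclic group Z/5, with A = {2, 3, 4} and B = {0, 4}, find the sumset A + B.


Work in Z/5Z: reduce every sum a + b modulo 5.
Enumerate all 6 pairs:
a = 2: 2+0=2, 2+4=1
a = 3: 3+0=3, 3+4=2
a = 4: 4+0=4, 4+4=3
Distinct residues collected: {1, 2, 3, 4}
|A + B| = 4 (out of 5 total residues).

A + B = {1, 2, 3, 4}


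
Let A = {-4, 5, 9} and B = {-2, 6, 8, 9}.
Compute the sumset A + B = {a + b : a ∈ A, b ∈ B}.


A + B = {a + b : a ∈ A, b ∈ B}.
Enumerate all |A|·|B| = 3·4 = 12 pairs (a, b) and collect distinct sums.
a = -4: -4+-2=-6, -4+6=2, -4+8=4, -4+9=5
a = 5: 5+-2=3, 5+6=11, 5+8=13, 5+9=14
a = 9: 9+-2=7, 9+6=15, 9+8=17, 9+9=18
Collecting distinct sums: A + B = {-6, 2, 3, 4, 5, 7, 11, 13, 14, 15, 17, 18}
|A + B| = 12

A + B = {-6, 2, 3, 4, 5, 7, 11, 13, 14, 15, 17, 18}


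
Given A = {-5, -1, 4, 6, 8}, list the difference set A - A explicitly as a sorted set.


A - A = {a - a' : a, a' ∈ A}.
Compute a - a' for each ordered pair (a, a'):
a = -5: -5--5=0, -5--1=-4, -5-4=-9, -5-6=-11, -5-8=-13
a = -1: -1--5=4, -1--1=0, -1-4=-5, -1-6=-7, -1-8=-9
a = 4: 4--5=9, 4--1=5, 4-4=0, 4-6=-2, 4-8=-4
a = 6: 6--5=11, 6--1=7, 6-4=2, 6-6=0, 6-8=-2
a = 8: 8--5=13, 8--1=9, 8-4=4, 8-6=2, 8-8=0
Collecting distinct values (and noting 0 appears from a-a):
A - A = {-13, -11, -9, -7, -5, -4, -2, 0, 2, 4, 5, 7, 9, 11, 13}
|A - A| = 15

A - A = {-13, -11, -9, -7, -5, -4, -2, 0, 2, 4, 5, 7, 9, 11, 13}


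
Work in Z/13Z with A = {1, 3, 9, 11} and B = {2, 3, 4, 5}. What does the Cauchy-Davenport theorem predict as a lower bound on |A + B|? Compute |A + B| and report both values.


Cauchy-Davenport: |A + B| ≥ min(p, |A| + |B| - 1) for A, B nonempty in Z/pZ.
|A| = 4, |B| = 4, p = 13.
CD lower bound = min(13, 4 + 4 - 1) = min(13, 7) = 7.
Compute A + B mod 13 directly:
a = 1: 1+2=3, 1+3=4, 1+4=5, 1+5=6
a = 3: 3+2=5, 3+3=6, 3+4=7, 3+5=8
a = 9: 9+2=11, 9+3=12, 9+4=0, 9+5=1
a = 11: 11+2=0, 11+3=1, 11+4=2, 11+5=3
A + B = {0, 1, 2, 3, 4, 5, 6, 7, 8, 11, 12}, so |A + B| = 11.
Verify: 11 ≥ 7? Yes ✓.

CD lower bound = 7, actual |A + B| = 11.


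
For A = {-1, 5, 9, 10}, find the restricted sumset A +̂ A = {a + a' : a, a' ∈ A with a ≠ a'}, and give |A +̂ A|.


Restricted sumset: A +̂ A = {a + a' : a ∈ A, a' ∈ A, a ≠ a'}.
Equivalently, take A + A and drop any sum 2a that is achievable ONLY as a + a for a ∈ A (i.e. sums representable only with equal summands).
Enumerate pairs (a, a') with a < a' (symmetric, so each unordered pair gives one sum; this covers all a ≠ a'):
  -1 + 5 = 4
  -1 + 9 = 8
  -1 + 10 = 9
  5 + 9 = 14
  5 + 10 = 15
  9 + 10 = 19
Collected distinct sums: {4, 8, 9, 14, 15, 19}
|A +̂ A| = 6
(Reference bound: |A +̂ A| ≥ 2|A| - 3 for |A| ≥ 2, with |A| = 4 giving ≥ 5.)

|A +̂ A| = 6


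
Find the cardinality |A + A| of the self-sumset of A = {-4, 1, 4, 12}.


A + A = {a + a' : a, a' ∈ A}; |A| = 4.
General bounds: 2|A| - 1 ≤ |A + A| ≤ |A|(|A|+1)/2, i.e. 7 ≤ |A + A| ≤ 10.
Lower bound 2|A|-1 is attained iff A is an arithmetic progression.
Enumerate sums a + a' for a ≤ a' (symmetric, so this suffices):
a = -4: -4+-4=-8, -4+1=-3, -4+4=0, -4+12=8
a = 1: 1+1=2, 1+4=5, 1+12=13
a = 4: 4+4=8, 4+12=16
a = 12: 12+12=24
Distinct sums: {-8, -3, 0, 2, 5, 8, 13, 16, 24}
|A + A| = 9

|A + A| = 9


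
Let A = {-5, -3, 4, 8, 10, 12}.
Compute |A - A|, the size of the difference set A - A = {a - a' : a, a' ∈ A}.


A - A = {a - a' : a, a' ∈ A}; |A| = 6.
Bounds: 2|A|-1 ≤ |A - A| ≤ |A|² - |A| + 1, i.e. 11 ≤ |A - A| ≤ 31.
Note: 0 ∈ A - A always (from a - a). The set is symmetric: if d ∈ A - A then -d ∈ A - A.
Enumerate nonzero differences d = a - a' with a > a' (then include -d):
Positive differences: {2, 4, 6, 7, 8, 9, 11, 13, 15, 17}
Full difference set: {0} ∪ (positive diffs) ∪ (negative diffs).
|A - A| = 1 + 2·10 = 21 (matches direct enumeration: 21).

|A - A| = 21


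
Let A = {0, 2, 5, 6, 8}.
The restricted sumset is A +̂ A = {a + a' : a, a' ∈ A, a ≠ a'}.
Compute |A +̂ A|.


Restricted sumset: A +̂ A = {a + a' : a ∈ A, a' ∈ A, a ≠ a'}.
Equivalently, take A + A and drop any sum 2a that is achievable ONLY as a + a for a ∈ A (i.e. sums representable only with equal summands).
Enumerate pairs (a, a') with a < a' (symmetric, so each unordered pair gives one sum; this covers all a ≠ a'):
  0 + 2 = 2
  0 + 5 = 5
  0 + 6 = 6
  0 + 8 = 8
  2 + 5 = 7
  2 + 6 = 8
  2 + 8 = 10
  5 + 6 = 11
  5 + 8 = 13
  6 + 8 = 14
Collected distinct sums: {2, 5, 6, 7, 8, 10, 11, 13, 14}
|A +̂ A| = 9
(Reference bound: |A +̂ A| ≥ 2|A| - 3 for |A| ≥ 2, with |A| = 5 giving ≥ 7.)

|A +̂ A| = 9


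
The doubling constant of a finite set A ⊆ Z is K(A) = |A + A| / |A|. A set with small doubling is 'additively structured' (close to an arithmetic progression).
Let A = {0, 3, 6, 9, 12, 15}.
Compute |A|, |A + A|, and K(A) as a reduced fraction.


|A| = 6.
Compute A + A by enumerating all 36 pairs.
A + A = {0, 3, 6, 9, 12, 15, 18, 21, 24, 27, 30}, so |A + A| = 11.
K = |A + A| / |A| = 11/6 (already in lowest terms) ≈ 1.8333.
Reference: AP of size 6 gives K = 11/6 ≈ 1.8333; a fully generic set of size 6 gives K ≈ 3.5000.

|A| = 6, |A + A| = 11, K = 11/6.
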